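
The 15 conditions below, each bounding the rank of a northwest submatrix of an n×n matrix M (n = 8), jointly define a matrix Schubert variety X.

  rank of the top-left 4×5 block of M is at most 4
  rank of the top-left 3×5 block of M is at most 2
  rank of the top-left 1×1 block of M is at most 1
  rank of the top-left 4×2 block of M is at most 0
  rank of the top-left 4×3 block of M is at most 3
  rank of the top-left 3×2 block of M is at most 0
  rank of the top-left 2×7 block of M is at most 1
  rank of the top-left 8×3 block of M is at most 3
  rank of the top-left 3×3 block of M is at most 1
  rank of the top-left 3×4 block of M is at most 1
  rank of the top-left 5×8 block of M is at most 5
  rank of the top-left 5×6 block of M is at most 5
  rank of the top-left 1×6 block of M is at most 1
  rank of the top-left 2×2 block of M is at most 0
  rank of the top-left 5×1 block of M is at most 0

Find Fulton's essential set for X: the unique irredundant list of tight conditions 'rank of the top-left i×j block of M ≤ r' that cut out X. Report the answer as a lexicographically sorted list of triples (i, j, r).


Propagating the 15 rank bounds to every northwest block:

  i=1: 0, 0, 1, 1, 1, 1, 1, 1
  i=2: 0, 0, 1, 1, 1, 1, 1, 2
  i=3: 0, 0, 1, 1, 2, 2, 2, 3
  i=4: 0, 0, 1, 2, 3, 3, 3, 4
  i=5: 0, 1, 2, 3, 4, 4, 4, 5
  i=6: 1, 2, 3, 4, 5, 5, 5, 6
  i=7: 1, 2, 3, 4, 5, 6, 6, 7
  i=8: 1, 2, 3, 4, 5, 6, 7, 8

the unique w with this rank table is (3, 8, 5, 4, 2, 1, 6, 7).

|D(w)|=14, |Ess(w)|=4:

[(2, 7, 1), (3, 4, 1), (4, 2, 0), (5, 1, 0)]


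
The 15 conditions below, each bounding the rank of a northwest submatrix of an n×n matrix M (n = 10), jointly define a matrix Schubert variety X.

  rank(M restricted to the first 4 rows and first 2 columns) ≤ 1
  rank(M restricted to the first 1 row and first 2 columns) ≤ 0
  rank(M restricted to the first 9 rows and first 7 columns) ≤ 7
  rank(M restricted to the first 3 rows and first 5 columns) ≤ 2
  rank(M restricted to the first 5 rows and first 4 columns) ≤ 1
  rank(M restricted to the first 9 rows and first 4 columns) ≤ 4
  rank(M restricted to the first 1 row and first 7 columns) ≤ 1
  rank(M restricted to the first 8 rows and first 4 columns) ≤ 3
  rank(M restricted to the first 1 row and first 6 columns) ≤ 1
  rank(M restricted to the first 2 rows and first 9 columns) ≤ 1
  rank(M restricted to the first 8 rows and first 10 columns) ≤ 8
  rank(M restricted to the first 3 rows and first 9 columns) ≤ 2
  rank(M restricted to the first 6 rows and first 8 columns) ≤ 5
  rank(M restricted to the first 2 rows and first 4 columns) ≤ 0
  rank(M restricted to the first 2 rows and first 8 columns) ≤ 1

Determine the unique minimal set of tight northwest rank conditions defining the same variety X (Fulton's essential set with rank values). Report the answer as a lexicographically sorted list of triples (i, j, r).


Propagating the 15 rank bounds to every northwest block:

  0  0  0  0  1  1  1  1  1  1
  0  0  0  0  1  1  1  1  1  2
  1  1  1  1  2  2  2  2  2  3
  1  1  1  1  2  3  3  3  3  4
  1  1  1  1  2  3  4  4  4  5
  1  2  2  2  3  4  5  5  5  6
  1  2  3  3  4  5  6  6  6  7
  1  2  3  3  4  5  6  7  7  8
  1  2  3  4  5  6  7  8  8  9
  1  2  3  4  5  6  7  8  9  10

reading off 1-entries of Δ²R: w = (5, 10, 1, 6, 7, 2, 3, 8, 4, 9).

D(w) has 19 cells with 4 SE-corners; essential set:

[(2, 4, 0), (2, 9, 1), (5, 4, 1), (8, 4, 3)]


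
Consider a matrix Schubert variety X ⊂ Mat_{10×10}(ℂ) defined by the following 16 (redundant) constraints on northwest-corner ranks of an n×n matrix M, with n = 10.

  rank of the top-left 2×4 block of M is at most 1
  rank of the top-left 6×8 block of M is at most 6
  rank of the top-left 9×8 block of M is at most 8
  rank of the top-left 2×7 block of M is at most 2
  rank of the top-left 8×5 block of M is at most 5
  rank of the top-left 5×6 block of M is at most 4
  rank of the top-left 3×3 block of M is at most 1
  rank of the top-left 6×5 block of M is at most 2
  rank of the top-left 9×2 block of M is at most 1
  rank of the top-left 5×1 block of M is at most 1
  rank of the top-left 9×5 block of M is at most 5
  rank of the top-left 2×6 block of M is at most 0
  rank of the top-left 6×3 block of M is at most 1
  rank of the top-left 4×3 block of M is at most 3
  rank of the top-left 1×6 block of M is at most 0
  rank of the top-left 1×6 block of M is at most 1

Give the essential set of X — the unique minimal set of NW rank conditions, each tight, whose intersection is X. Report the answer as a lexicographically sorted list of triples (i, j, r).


Computing R[i][j] = min implied NW-rank bound (n=10, 16 conditions):

  i=1: 0 | 0 | 0 | 0 | 0 | 0 | 1 | 1 | 1 | 1
  i=2: 0 | 0 | 0 | 0 | 0 | 0 | 1 | 2 | 2 | 2
  i=3: 1 | 1 | 1 | 1 | 1 | 1 | 2 | 3 | 3 | 3
  i=4: 1 | 1 | 1 | 2 | 2 | 2 | 3 | 4 | 4 | 4
  i=5: 1 | 1 | 1 | 2 | 2 | 3 | 4 | 5 | 5 | 5
  i=6: 1 | 1 | 1 | 2 | 2 | 3 | 4 | 5 | 6 | 6
  i=7: 1 | 1 | 2 | 3 | 3 | 4 | 5 | 6 | 7 | 7
  i=8: 1 | 1 | 2 | 3 | 4 | 5 | 6 | 7 | 8 | 8
  i=9: 1 | 1 | 2 | 3 | 4 | 5 | 6 | 7 | 8 | 9
  i=10: 1 | 2 | 3 | 4 | 5 | 6 | 7 | 8 | 9 | 10

hence w(1..10) = (7, 8, 1, 4, 6, 9, 3, 5, 10, 2).

Fulton essential set (4 of the 23 Rothe cells):

[(2, 6, 0), (6, 3, 1), (6, 5, 2), (9, 2, 1)]


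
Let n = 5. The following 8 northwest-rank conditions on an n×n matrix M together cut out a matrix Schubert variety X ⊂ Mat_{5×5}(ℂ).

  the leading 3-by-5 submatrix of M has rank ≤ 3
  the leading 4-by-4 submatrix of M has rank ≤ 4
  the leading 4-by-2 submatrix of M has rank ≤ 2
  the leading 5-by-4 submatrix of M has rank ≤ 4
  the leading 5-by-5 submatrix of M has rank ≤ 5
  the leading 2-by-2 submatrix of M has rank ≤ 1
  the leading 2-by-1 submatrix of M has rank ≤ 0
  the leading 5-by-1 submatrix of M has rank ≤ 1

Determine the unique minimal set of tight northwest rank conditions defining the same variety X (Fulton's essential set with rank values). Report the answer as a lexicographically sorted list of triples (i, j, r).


The tightest implied rank at each (i,j), from the 8 conditions:

  0 | 1 | 1 | 1 | 1
  0 | 1 | 2 | 2 | 2
  1 | 2 | 3 | 3 | 3
  1 | 2 | 3 | 4 | 4
  1 | 2 | 3 | 4 | 5

giving w = (2, 3, 1, 4, 5) via Δ²R.

Rothe diagram D(w) (2 cells), 1 SE-corner (essential condition):

[(2, 1, 0)]


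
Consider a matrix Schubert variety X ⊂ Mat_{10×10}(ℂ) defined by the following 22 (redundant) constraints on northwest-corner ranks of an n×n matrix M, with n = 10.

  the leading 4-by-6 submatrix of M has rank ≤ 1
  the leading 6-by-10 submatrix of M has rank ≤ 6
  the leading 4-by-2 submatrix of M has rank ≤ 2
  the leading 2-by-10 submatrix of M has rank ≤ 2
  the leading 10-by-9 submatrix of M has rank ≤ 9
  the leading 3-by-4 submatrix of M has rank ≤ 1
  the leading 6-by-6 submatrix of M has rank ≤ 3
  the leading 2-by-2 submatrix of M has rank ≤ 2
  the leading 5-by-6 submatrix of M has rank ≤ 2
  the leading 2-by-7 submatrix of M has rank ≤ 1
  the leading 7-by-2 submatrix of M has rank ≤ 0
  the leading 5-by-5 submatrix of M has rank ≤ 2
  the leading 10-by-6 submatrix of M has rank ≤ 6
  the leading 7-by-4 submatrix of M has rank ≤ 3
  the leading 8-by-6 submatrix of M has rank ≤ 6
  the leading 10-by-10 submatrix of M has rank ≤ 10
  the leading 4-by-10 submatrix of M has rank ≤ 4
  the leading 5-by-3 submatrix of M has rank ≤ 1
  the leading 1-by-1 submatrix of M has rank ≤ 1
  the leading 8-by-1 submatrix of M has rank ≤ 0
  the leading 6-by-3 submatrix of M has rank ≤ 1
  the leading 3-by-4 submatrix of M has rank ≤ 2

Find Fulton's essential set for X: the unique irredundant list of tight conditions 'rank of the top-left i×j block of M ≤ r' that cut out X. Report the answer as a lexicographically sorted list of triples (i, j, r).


Computing R[i][j] = min implied NW-rank bound (n=10, 22 conditions):

  i=1: 0 | 0 | 1 | 1 | 1 | 1 | 1 | 1 | 1 | 1
  i=2: 0 | 0 | 1 | 1 | 1 | 1 | 1 | 2 | 2 | 2
  i=3: 0 | 0 | 1 | 1 | 1 | 1 | 2 | 3 | 3 | 3
  i=4: 0 | 0 | 1 | 1 | 1 | 1 | 2 | 3 | 4 | 4
  i=5: 0 | 0 | 1 | 2 | 2 | 2 | 3 | 4 | 5 | 5
  i=6: 0 | 0 | 1 | 2 | 3 | 3 | 4 | 5 | 6 | 6
  i=7: 0 | 0 | 1 | 2 | 3 | 4 | 5 | 6 | 7 | 7
  i=8: 0 | 1 | 2 | 3 | 4 | 5 | 6 | 7 | 8 | 8
  i=9: 1 | 2 | 3 | 4 | 5 | 6 | 7 | 8 | 9 | 9
  i=10: 1 | 2 | 3 | 4 | 5 | 6 | 7 | 8 | 9 | 10

hence w(1..10) = (3, 8, 7, 9, 4, 5, 6, 2, 1, 10).

ℓ(w)=25; the 4 essential cells (i,j,r):

[(2, 7, 1), (4, 6, 1), (7, 2, 0), (8, 1, 0)]


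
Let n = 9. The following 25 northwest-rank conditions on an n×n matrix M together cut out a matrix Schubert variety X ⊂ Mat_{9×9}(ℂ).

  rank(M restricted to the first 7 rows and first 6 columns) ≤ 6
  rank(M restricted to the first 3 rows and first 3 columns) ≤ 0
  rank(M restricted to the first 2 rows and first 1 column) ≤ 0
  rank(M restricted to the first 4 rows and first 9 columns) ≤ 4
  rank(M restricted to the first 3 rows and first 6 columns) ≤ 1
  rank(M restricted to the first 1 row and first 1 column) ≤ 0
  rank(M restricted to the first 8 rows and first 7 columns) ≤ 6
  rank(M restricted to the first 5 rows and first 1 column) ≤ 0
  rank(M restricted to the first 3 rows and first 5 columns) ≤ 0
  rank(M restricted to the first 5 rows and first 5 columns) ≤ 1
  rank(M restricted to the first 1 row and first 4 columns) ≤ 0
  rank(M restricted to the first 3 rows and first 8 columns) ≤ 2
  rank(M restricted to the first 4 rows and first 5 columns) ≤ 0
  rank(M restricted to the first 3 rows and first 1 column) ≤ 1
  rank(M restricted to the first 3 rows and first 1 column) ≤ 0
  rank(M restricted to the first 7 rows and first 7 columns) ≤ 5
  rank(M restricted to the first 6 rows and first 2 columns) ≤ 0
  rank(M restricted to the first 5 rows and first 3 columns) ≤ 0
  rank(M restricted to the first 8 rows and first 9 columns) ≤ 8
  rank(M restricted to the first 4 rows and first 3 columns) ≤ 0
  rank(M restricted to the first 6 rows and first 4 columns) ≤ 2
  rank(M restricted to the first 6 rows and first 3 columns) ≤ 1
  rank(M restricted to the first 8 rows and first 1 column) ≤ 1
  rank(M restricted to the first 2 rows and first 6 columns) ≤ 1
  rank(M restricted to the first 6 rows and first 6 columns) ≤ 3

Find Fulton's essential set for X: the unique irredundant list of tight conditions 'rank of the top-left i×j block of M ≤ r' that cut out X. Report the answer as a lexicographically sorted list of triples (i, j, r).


Computing R[i][j] = min implied NW-rank bound (n=9, 25 conditions):

  R[1]: 0 | 0 | 0 | 0 | 0 | 1 | 1 | 1 | 1
  R[2]: 0 | 0 | 0 | 0 | 0 | 1 | 2 | 2 | 2
  R[3]: 0 | 0 | 0 | 0 | 0 | 1 | 2 | 2 | 3
  R[4]: 0 | 0 | 0 | 0 | 0 | 1 | 2 | 3 | 4
  R[5]: 0 | 0 | 0 | 1 | 1 | 2 | 3 | 4 | 5
  R[6]: 0 | 0 | 1 | 2 | 2 | 3 | 4 | 5 | 6
  R[7]: 1 | 1 | 2 | 3 | 3 | 4 | 5 | 6 | 7
  R[8]: 1 | 2 | 3 | 4 | 4 | 5 | 6 | 7 | 8
  R[9]: 1 | 2 | 3 | 4 | 5 | 6 | 7 | 8 | 9

so w = (6, 7, 9, 8, 4, 3, 1, 2, 5).

Rothe diagram D(w) (26 cells), 4 SE-corners (essential conditions):

[(3, 8, 2), (4, 5, 0), (5, 3, 0), (6, 2, 0)]


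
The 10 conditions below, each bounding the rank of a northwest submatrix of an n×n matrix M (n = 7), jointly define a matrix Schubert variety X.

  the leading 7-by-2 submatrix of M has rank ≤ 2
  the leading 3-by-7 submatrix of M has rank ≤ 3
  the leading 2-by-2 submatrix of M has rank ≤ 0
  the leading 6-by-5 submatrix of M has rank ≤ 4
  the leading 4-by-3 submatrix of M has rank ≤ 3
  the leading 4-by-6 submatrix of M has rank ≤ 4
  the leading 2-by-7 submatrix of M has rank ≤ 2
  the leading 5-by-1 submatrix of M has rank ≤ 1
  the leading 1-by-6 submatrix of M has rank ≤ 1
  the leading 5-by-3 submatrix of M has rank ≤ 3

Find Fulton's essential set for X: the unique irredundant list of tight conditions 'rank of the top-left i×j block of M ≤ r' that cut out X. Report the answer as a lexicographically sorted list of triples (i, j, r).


Propagating the 10 rank bounds to every northwest block:

  0, 0, 1, 1, 1, 1, 1
  0, 0, 1, 2, 2, 2, 2
  1, 1, 2, 3, 3, 3, 3
  1, 2, 3, 4, 4, 4, 4
  1, 2, 3, 4, 4, 5, 5
  1, 2, 3, 4, 4, 5, 6
  1, 2, 3, 4, 5, 6, 7

hence w(1..7) = (3, 4, 1, 2, 6, 7, 5).

D(w) has 6 cells with 2 SE-corners; essential set:

[(2, 2, 0), (6, 5, 4)]


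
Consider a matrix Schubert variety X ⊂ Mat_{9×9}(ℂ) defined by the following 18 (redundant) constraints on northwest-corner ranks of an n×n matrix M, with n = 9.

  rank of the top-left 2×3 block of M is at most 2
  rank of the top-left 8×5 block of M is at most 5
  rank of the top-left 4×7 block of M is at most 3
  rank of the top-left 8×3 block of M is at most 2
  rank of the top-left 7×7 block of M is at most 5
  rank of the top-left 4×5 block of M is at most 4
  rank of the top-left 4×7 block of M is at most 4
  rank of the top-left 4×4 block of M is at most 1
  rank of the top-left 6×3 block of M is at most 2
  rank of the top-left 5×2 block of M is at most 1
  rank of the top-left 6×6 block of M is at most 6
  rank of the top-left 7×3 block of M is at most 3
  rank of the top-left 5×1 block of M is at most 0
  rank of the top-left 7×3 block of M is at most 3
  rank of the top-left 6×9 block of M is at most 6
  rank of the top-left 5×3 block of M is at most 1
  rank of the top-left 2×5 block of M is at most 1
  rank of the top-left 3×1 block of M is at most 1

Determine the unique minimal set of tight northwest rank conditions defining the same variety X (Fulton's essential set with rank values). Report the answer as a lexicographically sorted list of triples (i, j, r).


Computing R[i][j] = min implied NW-rank bound (n=9, 18 conditions):

  0 | 1 | 1 | 1 | 1 | 1 | 1 | 1 | 1
  0 | 1 | 1 | 1 | 1 | 2 | 2 | 2 | 2
  0 | 1 | 1 | 1 | 2 | 3 | 3 | 3 | 3
  0 | 1 | 1 | 1 | 2 | 3 | 3 | 4 | 4
  0 | 1 | 1 | 2 | 3 | 4 | 4 | 5 | 5
  1 | 2 | 2 | 3 | 4 | 5 | 5 | 6 | 6
  1 | 2 | 2 | 3 | 4 | 5 | 5 | 6 | 7
  1 | 2 | 2 | 3 | 4 | 5 | 6 | 7 | 8
  1 | 2 | 3 | 4 | 5 | 6 | 7 | 8 | 9

the unique w with this rank table is (2, 6, 5, 8, 4, 1, 9, 7, 3).

Fulton essential set (7 of the 17 Rothe cells):

[(2, 5, 1), (4, 4, 1), (4, 7, 3), (5, 1, 0), (5, 3, 1), (7, 7, 5), (8, 3, 2)]


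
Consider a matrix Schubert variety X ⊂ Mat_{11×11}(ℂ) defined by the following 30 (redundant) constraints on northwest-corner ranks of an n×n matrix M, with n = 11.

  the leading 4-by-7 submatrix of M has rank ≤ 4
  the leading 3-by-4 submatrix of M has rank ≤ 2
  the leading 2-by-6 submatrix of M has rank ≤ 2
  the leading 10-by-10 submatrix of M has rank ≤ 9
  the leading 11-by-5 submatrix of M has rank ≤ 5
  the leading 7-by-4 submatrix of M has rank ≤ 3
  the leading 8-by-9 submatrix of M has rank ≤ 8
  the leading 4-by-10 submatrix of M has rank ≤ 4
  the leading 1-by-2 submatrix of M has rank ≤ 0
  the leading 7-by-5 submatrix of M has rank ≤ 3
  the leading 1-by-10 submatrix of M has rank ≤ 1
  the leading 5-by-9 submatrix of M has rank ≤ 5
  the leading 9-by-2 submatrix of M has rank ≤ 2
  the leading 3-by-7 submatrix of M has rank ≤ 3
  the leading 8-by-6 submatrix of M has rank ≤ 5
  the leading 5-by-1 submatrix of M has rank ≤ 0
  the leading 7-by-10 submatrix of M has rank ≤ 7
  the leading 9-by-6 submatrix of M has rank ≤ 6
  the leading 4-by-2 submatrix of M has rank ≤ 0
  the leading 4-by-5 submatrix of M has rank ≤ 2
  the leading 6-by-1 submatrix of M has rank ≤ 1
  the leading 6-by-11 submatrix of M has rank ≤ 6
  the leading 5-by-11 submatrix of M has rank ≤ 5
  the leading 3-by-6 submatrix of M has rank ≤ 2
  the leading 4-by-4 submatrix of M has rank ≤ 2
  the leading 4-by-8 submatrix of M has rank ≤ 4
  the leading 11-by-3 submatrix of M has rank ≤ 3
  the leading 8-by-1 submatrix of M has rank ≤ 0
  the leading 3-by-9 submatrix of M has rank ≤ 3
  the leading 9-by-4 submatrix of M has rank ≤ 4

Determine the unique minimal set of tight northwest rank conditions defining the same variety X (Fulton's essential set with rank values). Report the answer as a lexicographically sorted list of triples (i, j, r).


The tightest implied rank at each (i,j), from the 30 conditions:

  0, 0, 1, 1, 1, 1, 1, 1, 1, 1, 1
  0, 0, 1, 2, 2, 2, 2, 2, 2, 2, 2
  0, 0, 1, 2, 2, 2, 3, 3, 3, 3, 3
  0, 0, 1, 2, 2, 3, 4, 4, 4, 4, 4
  0, 1, 2, 3, 3, 4, 5, 5, 5, 5, 5
  0, 1, 2, 3, 3, 4, 5, 6, 6, 6, 6
  0, 1, 2, 3, 3, 4, 5, 6, 7, 7, 7
  0, 1, 2, 3, 4, 5, 6, 7, 8, 8, 8
  1, 2, 3, 4, 5, 6, 7, 8, 9, 9, 9
  1, 2, 3, 4, 5, 6, 7, 8, 9, 9, 10
  1, 2, 3, 4, 5, 6, 7, 8, 9, 10, 11

hence w(1..11) = (3, 4, 7, 6, 2, 8, 9, 5, 1, 11, 10).

Rothe diagram D(w) (18 cells), 6 SE-corners (essential conditions):

[(3, 6, 2), (4, 2, 0), (4, 5, 2), (7, 5, 3), (8, 1, 0), (10, 10, 9)]


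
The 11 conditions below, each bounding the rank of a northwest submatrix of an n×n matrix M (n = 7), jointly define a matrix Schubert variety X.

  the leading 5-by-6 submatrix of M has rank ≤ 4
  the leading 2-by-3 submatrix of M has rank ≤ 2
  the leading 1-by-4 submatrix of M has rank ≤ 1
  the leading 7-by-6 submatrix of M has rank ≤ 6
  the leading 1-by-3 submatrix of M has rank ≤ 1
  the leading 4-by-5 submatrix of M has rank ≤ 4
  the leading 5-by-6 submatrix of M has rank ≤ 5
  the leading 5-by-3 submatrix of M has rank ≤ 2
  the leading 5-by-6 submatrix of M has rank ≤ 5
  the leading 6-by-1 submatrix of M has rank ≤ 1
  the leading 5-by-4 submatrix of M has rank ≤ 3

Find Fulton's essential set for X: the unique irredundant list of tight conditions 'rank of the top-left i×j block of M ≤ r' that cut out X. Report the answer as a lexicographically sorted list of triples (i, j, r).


Rank table r_w(7×7) implied by the 11 constraints:

  i=1: 1 1 1 1 1 1 1
  i=2: 1 2 2 2 2 2 2
  i=3: 1 2 2 3 3 3 3
  i=4: 1 2 2 3 4 4 4
  i=5: 1 2 2 3 4 4 5
  i=6: 1 2 3 4 5 5 6
  i=7: 1 2 3 4 5 6 7

second differences of R give the permutation w = (1, 2, 4, 5, 7, 3, 6).

ℓ(w)=4; the 2 essential cells (i,j,r):

[(5, 3, 2), (5, 6, 4)]


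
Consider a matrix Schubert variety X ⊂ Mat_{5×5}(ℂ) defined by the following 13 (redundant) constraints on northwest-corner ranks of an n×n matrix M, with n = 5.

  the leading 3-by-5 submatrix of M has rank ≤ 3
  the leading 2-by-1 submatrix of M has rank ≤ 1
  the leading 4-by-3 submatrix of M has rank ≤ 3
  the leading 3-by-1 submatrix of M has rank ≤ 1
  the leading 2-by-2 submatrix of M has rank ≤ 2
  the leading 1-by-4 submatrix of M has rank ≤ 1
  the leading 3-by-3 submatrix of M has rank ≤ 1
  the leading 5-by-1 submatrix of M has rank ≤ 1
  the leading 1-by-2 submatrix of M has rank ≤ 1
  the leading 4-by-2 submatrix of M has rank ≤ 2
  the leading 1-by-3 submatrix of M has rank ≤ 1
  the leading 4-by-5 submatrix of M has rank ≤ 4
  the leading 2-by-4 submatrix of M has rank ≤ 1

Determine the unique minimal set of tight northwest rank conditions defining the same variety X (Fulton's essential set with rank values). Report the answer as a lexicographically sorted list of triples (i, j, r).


Rank table r_w(5×5) implied by the 13 constraints:

  1  1  1  1  1
  1  1  1  1  2
  1  1  1  2  3
  1  2  2  3  4
  1  2  3  4  5

giving w = (1, 5, 4, 2, 3) via Δ²R.

|D(w)|=5, |Ess(w)|=2:

[(2, 4, 1), (3, 3, 1)]


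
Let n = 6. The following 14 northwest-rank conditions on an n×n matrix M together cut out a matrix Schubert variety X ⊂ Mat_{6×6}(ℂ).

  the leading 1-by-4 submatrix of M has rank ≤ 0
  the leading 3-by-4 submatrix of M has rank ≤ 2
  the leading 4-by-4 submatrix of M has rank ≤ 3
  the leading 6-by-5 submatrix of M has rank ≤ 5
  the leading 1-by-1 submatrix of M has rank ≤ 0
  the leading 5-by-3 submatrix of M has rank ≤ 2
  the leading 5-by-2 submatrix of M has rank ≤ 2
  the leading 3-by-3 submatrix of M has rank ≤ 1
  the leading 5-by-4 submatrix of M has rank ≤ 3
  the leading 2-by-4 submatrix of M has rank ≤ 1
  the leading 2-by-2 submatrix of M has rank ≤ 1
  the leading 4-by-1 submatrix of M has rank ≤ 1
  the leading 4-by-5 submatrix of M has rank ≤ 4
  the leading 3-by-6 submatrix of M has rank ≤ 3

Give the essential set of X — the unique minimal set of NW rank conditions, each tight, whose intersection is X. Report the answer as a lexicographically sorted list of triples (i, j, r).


Rank table r_w(6×6) implied by the 14 constraints:

  R[1]: 0 0 0 0 1 1
  R[2]: 1 1 1 1 2 2
  R[3]: 1 1 1 2 3 3
  R[4]: 1 2 2 3 4 4
  R[5]: 1 2 2 3 4 5
  R[6]: 1 2 3 4 5 6

second differences of R give the permutation w = (5, 1, 4, 2, 6, 3).

Rothe diagram D(w) (7 cells), 3 SE-corners (essential conditions):

[(1, 4, 0), (3, 3, 1), (5, 3, 2)]


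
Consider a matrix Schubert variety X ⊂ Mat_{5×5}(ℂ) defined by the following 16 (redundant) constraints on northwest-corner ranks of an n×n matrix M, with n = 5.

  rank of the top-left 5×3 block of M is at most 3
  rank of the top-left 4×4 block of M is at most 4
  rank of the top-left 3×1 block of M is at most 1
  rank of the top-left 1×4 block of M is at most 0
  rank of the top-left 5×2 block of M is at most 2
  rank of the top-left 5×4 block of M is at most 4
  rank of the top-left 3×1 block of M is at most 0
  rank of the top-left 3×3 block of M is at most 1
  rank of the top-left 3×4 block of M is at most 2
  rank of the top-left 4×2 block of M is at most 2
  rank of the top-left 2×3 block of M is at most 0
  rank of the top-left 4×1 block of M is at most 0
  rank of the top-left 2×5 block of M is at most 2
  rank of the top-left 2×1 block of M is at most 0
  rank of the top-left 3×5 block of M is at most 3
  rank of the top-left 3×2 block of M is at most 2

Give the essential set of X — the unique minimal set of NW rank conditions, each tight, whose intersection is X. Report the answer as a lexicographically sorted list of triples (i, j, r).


Recovering R(i,j) via the rank-extension bound from the 16 conditions:

  row 1: 0, 0, 0, 0, 1
  row 2: 0, 0, 0, 1, 2
  row 3: 0, 1, 1, 2, 3
  row 4: 0, 1, 2, 3, 4
  row 5: 1, 2, 3, 4, 5

giving w = (5, 4, 2, 3, 1) via Δ²R.

D(w) has 9 cells with 3 SE-corners; essential set:

[(1, 4, 0), (2, 3, 0), (4, 1, 0)]


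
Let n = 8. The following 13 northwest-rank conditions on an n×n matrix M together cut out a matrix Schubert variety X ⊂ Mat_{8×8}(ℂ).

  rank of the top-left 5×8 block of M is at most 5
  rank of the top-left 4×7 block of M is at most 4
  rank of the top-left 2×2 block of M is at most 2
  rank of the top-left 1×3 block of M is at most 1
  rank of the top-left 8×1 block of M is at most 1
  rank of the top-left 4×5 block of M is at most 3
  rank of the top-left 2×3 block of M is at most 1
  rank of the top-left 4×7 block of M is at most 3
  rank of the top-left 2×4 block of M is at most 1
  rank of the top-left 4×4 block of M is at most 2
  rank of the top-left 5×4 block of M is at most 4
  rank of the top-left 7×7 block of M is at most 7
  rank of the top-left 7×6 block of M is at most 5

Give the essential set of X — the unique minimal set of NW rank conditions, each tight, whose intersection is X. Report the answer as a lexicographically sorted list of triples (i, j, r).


The tightest implied rank at each (i,j), from the 13 conditions:

  i=1: 1 1 1 1 1 1 1 1
  i=2: 1 1 1 1 2 2 2 2
  i=3: 1 2 2 2 3 3 3 3
  i=4: 1 2 2 2 3 3 3 4
  i=5: 1 2 3 3 4 4 4 5
  i=6: 1 2 3 4 5 5 5 6
  i=7: 1 2 3 4 5 5 6 7
  i=8: 1 2 3 4 5 6 7 8

the unique w with this rank table is (1, 5, 2, 8, 3, 4, 7, 6).

4 SE-corners of the 8-cell Rothe diagram give Ess(w):

[(2, 4, 1), (4, 4, 2), (4, 7, 3), (7, 6, 5)]


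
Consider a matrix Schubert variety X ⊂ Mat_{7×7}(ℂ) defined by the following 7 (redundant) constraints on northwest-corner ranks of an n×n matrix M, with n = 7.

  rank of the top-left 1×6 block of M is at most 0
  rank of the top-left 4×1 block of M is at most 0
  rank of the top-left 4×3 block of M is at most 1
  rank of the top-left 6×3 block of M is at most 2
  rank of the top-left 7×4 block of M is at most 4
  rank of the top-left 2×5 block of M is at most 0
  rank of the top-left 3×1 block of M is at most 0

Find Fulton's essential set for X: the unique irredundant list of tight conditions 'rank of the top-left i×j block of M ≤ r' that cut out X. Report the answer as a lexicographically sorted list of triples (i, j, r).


Computing R[i][j] = min implied NW-rank bound (n=7, 7 conditions):

  i=1: 0  0  0  0  0  0  1
  i=2: 0  0  0  0  0  1  2
  i=3: 0  1  1  1  1  2  3
  i=4: 0  1  1  2  2  3  4
  i=5: 1  2  2  3  3  4  5
  i=6: 1  2  2  3  4  5  6
  i=7: 1  2  3  4  5  6  7

second differences of R give the permutation w = (7, 6, 2, 4, 1, 5, 3).

Fulton essential set (5 of the 15 Rothe cells):

[(1, 6, 0), (2, 5, 0), (4, 1, 0), (4, 3, 1), (6, 3, 2)]


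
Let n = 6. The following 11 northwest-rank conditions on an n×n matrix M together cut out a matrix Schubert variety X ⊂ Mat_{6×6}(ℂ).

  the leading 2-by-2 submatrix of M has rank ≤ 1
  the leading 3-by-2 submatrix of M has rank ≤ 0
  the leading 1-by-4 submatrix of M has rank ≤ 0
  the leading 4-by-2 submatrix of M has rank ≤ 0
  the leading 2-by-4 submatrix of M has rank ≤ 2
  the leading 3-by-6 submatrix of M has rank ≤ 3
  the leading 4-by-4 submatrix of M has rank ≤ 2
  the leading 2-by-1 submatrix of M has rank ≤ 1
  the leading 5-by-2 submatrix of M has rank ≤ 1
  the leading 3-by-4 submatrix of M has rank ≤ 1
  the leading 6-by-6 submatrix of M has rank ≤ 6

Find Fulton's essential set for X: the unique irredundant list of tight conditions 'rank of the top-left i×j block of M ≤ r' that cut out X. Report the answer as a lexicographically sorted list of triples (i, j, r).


Rank table r_w(6×6) implied by the 11 constraints:

  0 0 0 0 1 1
  0 0 1 1 2 2
  0 0 1 1 2 3
  0 0 1 2 3 4
  1 1 2 3 4 5
  1 2 3 4 5 6

hence w(1..6) = (5, 3, 6, 4, 1, 2).

|D(w)|=11, |Ess(w)|=3:

[(1, 4, 0), (3, 4, 1), (4, 2, 0)]


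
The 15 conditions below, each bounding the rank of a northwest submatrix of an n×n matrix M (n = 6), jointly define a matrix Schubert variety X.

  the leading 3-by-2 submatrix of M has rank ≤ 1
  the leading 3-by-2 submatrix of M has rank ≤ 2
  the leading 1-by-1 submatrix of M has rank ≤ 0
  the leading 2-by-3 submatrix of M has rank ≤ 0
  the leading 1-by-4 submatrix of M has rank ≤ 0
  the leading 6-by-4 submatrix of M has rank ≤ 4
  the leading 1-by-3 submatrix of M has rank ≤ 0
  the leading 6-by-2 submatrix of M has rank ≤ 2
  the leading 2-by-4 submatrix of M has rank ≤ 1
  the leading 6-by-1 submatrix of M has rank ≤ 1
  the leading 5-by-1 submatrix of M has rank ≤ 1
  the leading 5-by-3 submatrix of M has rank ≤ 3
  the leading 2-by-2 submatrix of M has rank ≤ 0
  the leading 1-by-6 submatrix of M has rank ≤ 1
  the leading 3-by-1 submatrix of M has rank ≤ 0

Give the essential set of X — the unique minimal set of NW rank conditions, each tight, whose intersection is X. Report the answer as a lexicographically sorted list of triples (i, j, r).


The tightest implied rank at each (i,j), from the 15 conditions:

  row 1: 0 0 0 0 1 1
  row 2: 0 0 0 1 2 2
  row 3: 0 1 1 2 3 3
  row 4: 1 2 2 3 4 4
  row 5: 1 2 3 4 5 5
  row 6: 1 2 3 4 5 6

reading off 1-entries of Δ²R: w = (5, 4, 2, 1, 3, 6).

ℓ(w)=8; the 3 essential cells (i,j,r):

[(1, 4, 0), (2, 3, 0), (3, 1, 0)]


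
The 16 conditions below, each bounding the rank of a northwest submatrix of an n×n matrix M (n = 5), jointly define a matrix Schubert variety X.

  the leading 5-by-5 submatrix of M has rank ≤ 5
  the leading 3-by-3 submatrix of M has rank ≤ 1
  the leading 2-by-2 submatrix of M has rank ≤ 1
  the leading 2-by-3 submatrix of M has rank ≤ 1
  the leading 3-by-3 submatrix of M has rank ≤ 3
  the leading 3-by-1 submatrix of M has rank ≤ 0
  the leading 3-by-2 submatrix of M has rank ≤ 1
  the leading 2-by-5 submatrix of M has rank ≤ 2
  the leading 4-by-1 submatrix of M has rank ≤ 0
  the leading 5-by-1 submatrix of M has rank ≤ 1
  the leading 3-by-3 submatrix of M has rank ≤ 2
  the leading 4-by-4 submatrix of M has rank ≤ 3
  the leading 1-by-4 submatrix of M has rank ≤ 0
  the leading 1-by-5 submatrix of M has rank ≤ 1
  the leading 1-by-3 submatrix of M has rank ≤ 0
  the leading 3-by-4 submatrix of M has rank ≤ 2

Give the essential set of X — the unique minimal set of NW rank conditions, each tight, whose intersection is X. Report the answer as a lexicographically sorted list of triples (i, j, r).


Propagating the 16 rank bounds to every northwest block:

  R[1]: 0  0  0  0  1
  R[2]: 0  1  1  1  2
  R[3]: 0  1  1  2  3
  R[4]: 0  1  2  3  4
  R[5]: 1  2  3  4  5

second differences of R give the permutation w = (5, 2, 4, 3, 1).

ℓ(w)=8; the 3 essential cells (i,j,r):

[(1, 4, 0), (3, 3, 1), (4, 1, 0)]


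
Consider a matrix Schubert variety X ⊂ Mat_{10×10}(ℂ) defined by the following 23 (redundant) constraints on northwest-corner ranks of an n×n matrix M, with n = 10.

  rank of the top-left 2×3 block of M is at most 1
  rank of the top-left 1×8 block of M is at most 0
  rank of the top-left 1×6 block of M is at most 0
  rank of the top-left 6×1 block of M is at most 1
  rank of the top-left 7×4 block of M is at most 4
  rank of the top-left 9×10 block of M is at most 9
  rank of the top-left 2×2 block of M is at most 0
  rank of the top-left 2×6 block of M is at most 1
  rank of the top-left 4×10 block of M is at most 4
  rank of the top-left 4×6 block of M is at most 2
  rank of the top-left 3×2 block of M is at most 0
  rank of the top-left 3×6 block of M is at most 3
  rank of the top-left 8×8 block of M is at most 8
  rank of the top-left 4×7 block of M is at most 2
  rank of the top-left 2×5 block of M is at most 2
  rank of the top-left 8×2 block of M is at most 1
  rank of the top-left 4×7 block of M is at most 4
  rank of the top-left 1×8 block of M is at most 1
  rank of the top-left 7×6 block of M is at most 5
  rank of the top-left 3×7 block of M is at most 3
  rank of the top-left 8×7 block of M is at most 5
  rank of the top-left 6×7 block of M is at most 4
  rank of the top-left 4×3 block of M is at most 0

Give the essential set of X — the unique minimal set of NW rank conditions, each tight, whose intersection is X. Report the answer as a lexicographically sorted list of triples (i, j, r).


Propagating the 23 rank bounds to every northwest block:

  row 1: 0  0  0  0  0  0  0  0  1  1
  row 2: 0  0  0  1  1  1  1  1  2  2
  row 3: 0  0  0  1  2  2  2  2  3  3
  row 4: 0  0  0  1  2  2  2  3  4  4
  row 5: 1  1  1  2  3  3  3  4  5  5
  row 6: 1  1  2  3  4  4  4  5  6  6
  row 7: 1  1  2  3  4  5  5  6  7  7
  row 8: 1  1  2  3  4  5  5  6  7  8
  row 9: 1  2  3  4  5  6  6  7  8  9
  row 10: 1  2  3  4  5  6  7  8  9  10

giving w = (9, 4, 5, 8, 1, 3, 6, 10, 2, 7) via Δ²R.

Rothe diagram D(w) (23 cells), 5 SE-corners (essential conditions):

[(1, 8, 0), (4, 3, 0), (4, 7, 2), (8, 2, 1), (8, 7, 5)]


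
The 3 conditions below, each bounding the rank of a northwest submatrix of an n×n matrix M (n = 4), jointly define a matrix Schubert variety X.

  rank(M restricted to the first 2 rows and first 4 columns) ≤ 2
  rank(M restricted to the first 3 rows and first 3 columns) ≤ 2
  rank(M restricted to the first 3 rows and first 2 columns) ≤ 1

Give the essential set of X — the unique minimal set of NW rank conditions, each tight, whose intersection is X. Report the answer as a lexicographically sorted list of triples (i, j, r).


Recovering R(i,j) via the rank-extension bound from the 3 conditions:

  i=1: 1  1  1  1
  i=2: 1  1  2  2
  i=3: 1  1  2  3
  i=4: 1  2  3  4

hence w(1..4) = (1, 3, 4, 2).

Fulton essential set (1 of the 2 Rothe cells):

[(3, 2, 1)]


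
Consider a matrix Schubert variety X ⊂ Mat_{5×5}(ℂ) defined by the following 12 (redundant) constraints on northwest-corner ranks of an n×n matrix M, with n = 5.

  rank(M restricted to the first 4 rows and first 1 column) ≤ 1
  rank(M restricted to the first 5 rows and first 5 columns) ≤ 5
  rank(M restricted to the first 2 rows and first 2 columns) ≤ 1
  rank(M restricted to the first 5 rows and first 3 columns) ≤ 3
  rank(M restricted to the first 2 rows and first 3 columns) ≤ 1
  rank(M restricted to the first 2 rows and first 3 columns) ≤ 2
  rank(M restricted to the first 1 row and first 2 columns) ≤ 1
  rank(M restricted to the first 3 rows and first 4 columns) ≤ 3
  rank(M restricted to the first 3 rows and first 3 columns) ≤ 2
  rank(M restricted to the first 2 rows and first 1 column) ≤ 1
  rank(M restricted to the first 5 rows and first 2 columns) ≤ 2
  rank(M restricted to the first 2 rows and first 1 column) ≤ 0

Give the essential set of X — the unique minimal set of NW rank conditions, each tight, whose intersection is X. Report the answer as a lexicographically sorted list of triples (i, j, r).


Reconstructing r_w from the 12 given conditions:

  0 | 1 | 1 | 1 | 1
  0 | 1 | 1 | 2 | 2
  1 | 2 | 2 | 3 | 3
  1 | 2 | 3 | 4 | 4
  1 | 2 | 3 | 4 | 5

giving w = (2, 4, 1, 3, 5) via Δ²R.

Fulton essential set (2 of the 3 Rothe cells):

[(2, 1, 0), (2, 3, 1)]


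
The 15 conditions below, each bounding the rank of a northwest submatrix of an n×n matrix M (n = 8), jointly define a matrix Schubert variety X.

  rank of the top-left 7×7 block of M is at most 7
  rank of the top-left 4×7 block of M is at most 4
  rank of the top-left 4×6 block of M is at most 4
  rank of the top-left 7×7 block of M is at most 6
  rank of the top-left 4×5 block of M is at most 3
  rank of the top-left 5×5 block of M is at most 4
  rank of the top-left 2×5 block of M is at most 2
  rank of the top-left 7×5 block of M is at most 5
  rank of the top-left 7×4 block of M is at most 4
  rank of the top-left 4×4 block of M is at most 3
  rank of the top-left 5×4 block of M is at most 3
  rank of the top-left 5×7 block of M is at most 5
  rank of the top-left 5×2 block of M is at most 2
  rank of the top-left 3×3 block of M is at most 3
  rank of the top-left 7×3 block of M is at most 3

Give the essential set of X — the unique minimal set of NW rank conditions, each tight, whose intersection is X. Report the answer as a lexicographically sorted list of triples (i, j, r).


Computing R[i][j] = min implied NW-rank bound (n=8, 15 conditions):

  R[1]: 1 1 1 1 1 1 1 1
  R[2]: 1 2 2 2 2 2 2 2
  R[3]: 1 2 3 3 3 3 3 3
  R[4]: 1 2 3 3 3 4 4 4
  R[5]: 1 2 3 3 4 5 5 5
  R[6]: 1 2 3 4 5 6 6 6
  R[7]: 1 2 3 4 5 6 6 7
  R[8]: 1 2 3 4 5 6 7 8

giving w = (1, 2, 3, 6, 5, 4, 8, 7) via Δ²R.

ℓ(w)=4; the 3 essential cells (i,j,r):

[(4, 5, 3), (5, 4, 3), (7, 7, 6)]


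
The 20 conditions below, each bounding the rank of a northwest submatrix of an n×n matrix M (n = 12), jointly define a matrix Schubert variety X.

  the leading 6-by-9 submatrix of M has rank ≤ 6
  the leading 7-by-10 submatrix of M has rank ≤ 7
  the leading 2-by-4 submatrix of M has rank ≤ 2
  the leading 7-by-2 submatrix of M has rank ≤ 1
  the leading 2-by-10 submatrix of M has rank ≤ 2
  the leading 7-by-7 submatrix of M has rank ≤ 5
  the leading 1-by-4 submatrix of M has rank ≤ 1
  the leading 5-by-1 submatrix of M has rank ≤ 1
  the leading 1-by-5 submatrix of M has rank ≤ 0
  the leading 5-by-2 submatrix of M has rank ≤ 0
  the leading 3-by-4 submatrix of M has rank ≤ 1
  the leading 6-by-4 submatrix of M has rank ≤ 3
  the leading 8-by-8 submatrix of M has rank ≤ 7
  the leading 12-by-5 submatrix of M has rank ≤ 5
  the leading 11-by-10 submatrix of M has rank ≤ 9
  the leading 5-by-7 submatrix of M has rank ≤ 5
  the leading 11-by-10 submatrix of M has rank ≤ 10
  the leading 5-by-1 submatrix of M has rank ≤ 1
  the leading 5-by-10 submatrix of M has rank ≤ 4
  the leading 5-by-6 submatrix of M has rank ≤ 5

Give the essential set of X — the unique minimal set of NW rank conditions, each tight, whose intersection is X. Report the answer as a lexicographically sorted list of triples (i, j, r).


Propagating the 20 rank bounds to every northwest block:

  i=1: 0 0 0 0 0 1 1 1 1 1 1 1
  i=2: 0 0 1 1 1 2 2 2 2 2 2 2
  i=3: 0 0 1 1 2 3 3 3 3 3 3 3
  i=4: 0 0 1 2 3 4 4 4 4 4 4 4
  i=5: 0 0 1 2 3 4 4 4 4 4 5 5
  i=6: 1 1 2 3 4 5 5 5 5 5 6 6
  i=7: 1 1 2 3 4 5 5 6 6 6 7 7
  i=8: 1 2 3 4 5 6 6 7 7 7 8 8
  i=9: 1 2 3 4 5 6 7 8 8 8 9 9
  i=10: 1 2 3 4 5 6 7 8 9 9 10 10
  i=11: 1 2 3 4 5 6 7 8 9 9 10 11
  i=12: 1 2 3 4 5 6 7 8 9 10 11 12

giving w = (6, 3, 5, 4, 11, 1, 8, 2, 7, 9, 12, 10) via Δ²R.

D(w) has 21 cells with 7 SE-corners; essential set:

[(1, 5, 0), (3, 4, 1), (5, 2, 0), (5, 10, 4), (7, 2, 1), (7, 7, 5), (11, 10, 9)]


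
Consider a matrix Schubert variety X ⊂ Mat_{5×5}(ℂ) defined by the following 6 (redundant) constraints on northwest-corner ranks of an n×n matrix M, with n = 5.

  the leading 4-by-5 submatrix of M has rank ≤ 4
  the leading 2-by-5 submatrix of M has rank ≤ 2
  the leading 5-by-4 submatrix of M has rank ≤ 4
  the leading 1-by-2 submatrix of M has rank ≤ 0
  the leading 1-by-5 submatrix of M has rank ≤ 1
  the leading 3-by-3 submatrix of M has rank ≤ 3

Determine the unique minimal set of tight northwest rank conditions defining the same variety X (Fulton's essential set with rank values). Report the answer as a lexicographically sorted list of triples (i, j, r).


Rank table r_w(5×5) implied by the 6 constraints:

  R[1]: 0, 0, 1, 1, 1
  R[2]: 1, 1, 2, 2, 2
  R[3]: 1, 2, 3, 3, 3
  R[4]: 1, 2, 3, 4, 4
  R[5]: 1, 2, 3, 4, 5

giving w = (3, 1, 2, 4, 5) via Δ²R.

Fulton essential set (1 of the 2 Rothe cells):

[(1, 2, 0)]


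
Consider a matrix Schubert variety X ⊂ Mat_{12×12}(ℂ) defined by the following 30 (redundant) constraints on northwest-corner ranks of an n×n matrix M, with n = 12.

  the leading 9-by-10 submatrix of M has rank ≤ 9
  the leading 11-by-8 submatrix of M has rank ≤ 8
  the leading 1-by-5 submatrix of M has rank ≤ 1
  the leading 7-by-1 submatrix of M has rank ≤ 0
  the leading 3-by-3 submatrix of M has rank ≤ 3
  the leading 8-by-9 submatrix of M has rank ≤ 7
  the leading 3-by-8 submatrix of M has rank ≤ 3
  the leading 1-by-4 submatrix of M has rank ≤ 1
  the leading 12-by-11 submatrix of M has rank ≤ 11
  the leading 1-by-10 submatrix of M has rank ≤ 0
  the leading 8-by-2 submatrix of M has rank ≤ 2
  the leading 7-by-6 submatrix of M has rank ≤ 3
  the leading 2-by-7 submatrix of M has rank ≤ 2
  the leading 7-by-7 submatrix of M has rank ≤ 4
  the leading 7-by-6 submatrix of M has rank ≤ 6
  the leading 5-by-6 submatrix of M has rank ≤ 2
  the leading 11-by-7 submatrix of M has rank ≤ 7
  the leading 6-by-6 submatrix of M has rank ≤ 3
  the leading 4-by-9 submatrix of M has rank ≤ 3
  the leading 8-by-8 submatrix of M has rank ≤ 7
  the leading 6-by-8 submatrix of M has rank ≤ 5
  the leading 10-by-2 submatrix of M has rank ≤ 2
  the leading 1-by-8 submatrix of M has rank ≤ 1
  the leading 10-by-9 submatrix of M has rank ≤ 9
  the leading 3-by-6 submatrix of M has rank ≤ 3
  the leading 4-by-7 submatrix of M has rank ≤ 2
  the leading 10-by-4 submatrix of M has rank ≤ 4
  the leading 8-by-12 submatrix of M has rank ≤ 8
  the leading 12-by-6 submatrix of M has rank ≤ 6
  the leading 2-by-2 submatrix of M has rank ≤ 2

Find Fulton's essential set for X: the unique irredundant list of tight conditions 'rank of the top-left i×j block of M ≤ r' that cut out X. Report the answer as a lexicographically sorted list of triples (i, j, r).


The tightest implied rank at each (i,j), from the 30 conditions:

  R[1]: 0 0 0 0 0 0 0 0 0 0 1 1
  R[2]: 0 1 1 1 1 1 1 1 1 1 2 2
  R[3]: 0 1 2 2 2 2 2 2 2 2 3 3
  R[4]: 0 1 2 2 2 2 2 3 3 3 4 4
  R[5]: 0 1 2 2 2 2 3 4 4 4 5 5
  R[6]: 0 1 2 3 3 3 4 5 5 5 6 6
  R[7]: 0 1 2 3 3 3 4 5 6 6 7 7
  R[8]: 1 2 3 4 4 4 5 6 7 7 8 8
  R[9]: 1 2 3 4 5 5 6 7 8 8 9 9
  R[10]: 1 2 3 4 5 6 7 8 9 9 10 10
  R[11]: 1 2 3 4 5 6 7 8 9 10 11 11
  R[12]: 1 2 3 4 5 6 7 8 9 10 11 12

giving w = (11, 2, 3, 8, 7, 4, 9, 1, 5, 6, 10, 12) via Δ²R.

5 SE-corners of the 25-cell Rothe diagram give Ess(w):

[(1, 10, 0), (4, 7, 2), (5, 6, 2), (7, 1, 0), (7, 6, 3)]


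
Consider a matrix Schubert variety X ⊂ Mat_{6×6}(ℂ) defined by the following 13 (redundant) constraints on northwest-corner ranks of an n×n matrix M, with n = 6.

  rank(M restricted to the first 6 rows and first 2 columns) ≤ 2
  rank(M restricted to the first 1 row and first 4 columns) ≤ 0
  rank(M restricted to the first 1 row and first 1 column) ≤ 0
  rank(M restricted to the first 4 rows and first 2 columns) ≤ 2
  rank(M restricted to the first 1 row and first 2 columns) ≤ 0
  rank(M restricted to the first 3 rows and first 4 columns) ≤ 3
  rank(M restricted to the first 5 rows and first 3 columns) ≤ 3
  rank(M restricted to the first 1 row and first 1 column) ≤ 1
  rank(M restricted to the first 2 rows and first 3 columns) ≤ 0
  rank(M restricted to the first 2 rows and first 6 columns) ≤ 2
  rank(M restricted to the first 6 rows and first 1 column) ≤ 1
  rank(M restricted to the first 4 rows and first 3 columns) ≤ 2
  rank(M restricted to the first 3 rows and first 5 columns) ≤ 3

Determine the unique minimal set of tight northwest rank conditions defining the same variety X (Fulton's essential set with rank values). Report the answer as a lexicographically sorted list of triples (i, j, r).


Recovering R(i,j) via the rank-extension bound from the 13 conditions:

  i=1: 0, 0, 0, 0, 1, 1
  i=2: 0, 0, 0, 1, 2, 2
  i=3: 1, 1, 1, 2, 3, 3
  i=4: 1, 2, 2, 3, 4, 4
  i=5: 1, 2, 3, 4, 5, 5
  i=6: 1, 2, 3, 4, 5, 6

reading off 1-entries of Δ²R: w = (5, 4, 1, 2, 3, 6).

2 SE-corners of the 7-cell Rothe diagram give Ess(w):

[(1, 4, 0), (2, 3, 0)]
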